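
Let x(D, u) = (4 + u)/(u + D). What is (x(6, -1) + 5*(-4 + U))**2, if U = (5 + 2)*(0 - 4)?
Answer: 635209/25 ≈ 25408.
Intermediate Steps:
U = -28 (U = 7*(-4) = -28)
x(D, u) = (4 + u)/(D + u)
(x(6, -1) + 5*(-4 + U))**2 = ((4 - 1)/(6 - 1) + 5*(-4 - 28))**2 = (3/5 + 5*(-32))**2 = ((1/5)*3 - 160)**2 = (3/5 - 160)**2 = (-797/5)**2 = 635209/25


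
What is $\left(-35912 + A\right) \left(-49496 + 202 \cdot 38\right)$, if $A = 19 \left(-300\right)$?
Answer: $1740213840$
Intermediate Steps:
$A = -5700$
$\left(-35912 + A\right) \left(-49496 + 202 \cdot 38\right) = \left(-35912 - 5700\right) \left(-49496 + 202 \cdot 38\right) = - 41612 \left(-49496 + 7676\right) = \left(-41612\right) \left(-41820\right) = 1740213840$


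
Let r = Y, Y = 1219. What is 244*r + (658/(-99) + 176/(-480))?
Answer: 294454697/990 ≈ 2.9743e+5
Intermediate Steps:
r = 1219
244*r + (658/(-99) + 176/(-480)) = 244*1219 + (658/(-99) + 176/(-480)) = 297436 + (658*(-1/99) + 176*(-1/480)) = 297436 + (-658/99 - 11/30) = 297436 - 6943/990 = 294454697/990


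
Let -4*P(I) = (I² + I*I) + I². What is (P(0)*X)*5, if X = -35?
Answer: 0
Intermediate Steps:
P(I) = -3*I²/4 (P(I) = -((I² + I*I) + I²)/4 = -((I² + I²) + I²)/4 = -(2*I² + I²)/4 = -3*I²/4)
(P(0)*X)*5 = (-¾*0²*(-35))*5 = (-¾*0*(-35))*5 = (0*(-35))*5 = 0*5 = 0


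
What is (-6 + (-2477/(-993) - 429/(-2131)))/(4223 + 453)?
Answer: -3496007/4947402054 ≈ -0.00070663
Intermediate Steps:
(-6 + (-2477/(-993) - 429/(-2131)))/(4223 + 453) = (-6 + (-2477*(-1/993) - 429*(-1/2131)))/4676 = (-6 + (2477/993 + 429/2131))*(1/4676) = (-6 + 5704484/2116083)*(1/4676) = -6992014/2116083*1/4676 = -3496007/4947402054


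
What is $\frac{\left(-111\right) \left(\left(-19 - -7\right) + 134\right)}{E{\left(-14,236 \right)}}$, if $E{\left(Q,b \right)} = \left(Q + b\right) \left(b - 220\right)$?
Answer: $- \frac{61}{16} \approx -3.8125$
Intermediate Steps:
$E{\left(Q,b \right)} = \left(-220 + b\right) \left(Q + b\right)$ ($E{\left(Q,b \right)} = \left(Q + b\right) \left(-220 + b\right) = \left(-220 + b\right) \left(Q + b\right)$)
$\frac{\left(-111\right) \left(\left(-19 - -7\right) + 134\right)}{E{\left(-14,236 \right)}} = \frac{\left(-111\right) \left(\left(-19 - -7\right) + 134\right)}{236^{2} - -3080 - 51920 - 3304} = \frac{\left(-111\right) \left(\left(-19 + 7\right) + 134\right)}{55696 + 3080 - 51920 - 3304} = \frac{\left(-111\right) \left(-12 + 134\right)}{3552} = \left(-111\right) 122 \cdot \frac{1}{3552} = \left(-13542\right) \frac{1}{3552} = - \frac{61}{16}$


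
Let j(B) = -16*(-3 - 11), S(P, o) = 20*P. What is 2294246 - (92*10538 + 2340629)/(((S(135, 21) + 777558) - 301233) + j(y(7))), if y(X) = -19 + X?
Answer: 1099511791129/479249 ≈ 2.2942e+6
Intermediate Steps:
j(B) = 224 (j(B) = -16*(-14) = 224)
2294246 - (92*10538 + 2340629)/(((S(135, 21) + 777558) - 301233) + j(y(7))) = 2294246 - (92*10538 + 2340629)/(((20*135 + 777558) - 301233) + 224) = 2294246 - (969496 + 2340629)/(((2700 + 777558) - 301233) + 224) = 2294246 - 3310125/((780258 - 301233) + 224) = 2294246 - 3310125/(479025 + 224) = 2294246 - 3310125/479249 = 1099511791129/479249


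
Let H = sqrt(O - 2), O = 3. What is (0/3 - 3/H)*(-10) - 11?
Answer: 19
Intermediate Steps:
H = 1 (H = sqrt(3 - 2) = sqrt(1) = 1)
(0/3 - 3/H)*(-10) - 11 = (0/3 - 3/1)*(-10) - 11 = (0*(1/3) - 3*1)*(-10) - 11 = (0 - 3)*(-10) - 11 = -3*(-10) - 11 = 30 - 11 = 19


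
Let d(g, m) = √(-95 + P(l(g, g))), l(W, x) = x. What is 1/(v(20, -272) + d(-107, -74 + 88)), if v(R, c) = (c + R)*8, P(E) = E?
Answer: -1008/2032229 - I*√202/4064458 ≈ -0.00049601 - 3.4968e-6*I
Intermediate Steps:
d(g, m) = √(-95 + g)
v(R, c) = 8*R + 8*c (v(R, c) = (R + c)*8 = 8*R + 8*c)
1/(v(20, -272) + d(-107, -74 + 88)) = 1/((8*20 + 8*(-272)) + √(-95 - 107)) = 1/((160 - 2176) + √(-202)) = 1/(-2016 + I*√202)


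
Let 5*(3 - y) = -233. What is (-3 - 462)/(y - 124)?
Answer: 25/4 ≈ 6.2500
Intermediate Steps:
y = 248/5 (y = 3 - ⅕*(-233) = 3 + 233/5 = 248/5 ≈ 49.600)
(-3 - 462)/(y - 124) = (-3 - 462)/(248/5 - 124) = -465/(-372/5) = -465*(-5/372) = 25/4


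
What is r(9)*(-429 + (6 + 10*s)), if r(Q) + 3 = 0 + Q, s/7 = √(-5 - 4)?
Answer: -2538 + 1260*I ≈ -2538.0 + 1260.0*I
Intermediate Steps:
s = 21*I (s = 7*√(-5 - 4) = 7*√(-9) = 7*(3*I) = 21*I ≈ 21.0*I)
r(Q) = -3 + Q (r(Q) = -3 + (0 + Q) = -3 + Q)
r(9)*(-429 + (6 + 10*s)) = (-3 + 9)*(-429 + (6 + 10*(21*I))) = 6*(-429 + (6 + 210*I)) = 6*(-423 + 210*I) = -2538 + 1260*I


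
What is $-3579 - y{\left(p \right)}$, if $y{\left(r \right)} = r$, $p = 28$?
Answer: $-3607$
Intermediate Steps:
$-3579 - y{\left(p \right)} = -3579 - 28 = -3607$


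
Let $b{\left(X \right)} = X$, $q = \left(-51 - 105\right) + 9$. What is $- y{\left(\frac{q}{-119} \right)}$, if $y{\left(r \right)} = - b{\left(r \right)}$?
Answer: $\frac{21}{17} \approx 1.2353$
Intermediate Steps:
$q = -147$ ($q = -156 + 9 = -147$)
$y{\left(r \right)} = - r$
$- y{\left(\frac{q}{-119} \right)} = - \left(-1\right) \left(- \frac{147}{-119}\right) = - \left(-1\right) \left(\left(-147\right) \left(- \frac{1}{119}\right)\right) = - \frac{\left(-1\right) 21}{17} = \left(-1\right) \left(- \frac{21}{17}\right) = \frac{21}{17}$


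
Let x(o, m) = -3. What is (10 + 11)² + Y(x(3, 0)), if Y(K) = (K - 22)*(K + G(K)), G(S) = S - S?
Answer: 516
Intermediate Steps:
G(S) = 0
Y(K) = K*(-22 + K) (Y(K) = (K - 22)*(K + 0) = (-22 + K)*K = K*(-22 + K))
(10 + 11)² + Y(x(3, 0)) = (10 + 11)² - 3*(-22 - 3) = 21² - 3*(-25) = 441 + 75 = 516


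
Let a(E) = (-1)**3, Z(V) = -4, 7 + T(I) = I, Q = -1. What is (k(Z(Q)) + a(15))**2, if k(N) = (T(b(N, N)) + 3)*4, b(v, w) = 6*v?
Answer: 12769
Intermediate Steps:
T(I) = -7 + I
k(N) = -16 + 24*N (k(N) = ((-7 + 6*N) + 3)*4 = (-4 + 6*N)*4 = -16 + 24*N)
a(E) = -1
(k(Z(Q)) + a(15))**2 = ((-16 + 24*(-4)) - 1)**2 = ((-16 - 96) - 1)**2 = (-112 - 1)**2 = (-113)**2 = 12769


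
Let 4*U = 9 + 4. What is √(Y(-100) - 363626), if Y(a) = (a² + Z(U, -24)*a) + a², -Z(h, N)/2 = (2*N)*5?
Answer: 3*I*√43514 ≈ 625.8*I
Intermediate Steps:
U = 13/4 (U = (9 + 4)/4 = (¼)*13 = 13/4 ≈ 3.2500)
Z(h, N) = -20*N (Z(h, N) = -2*2*N*5 = -20*N)
Y(a) = 2*a² + 480*a (Y(a) = (a² + (-20*(-24))*a) + a² = (a² + 480*a) + a² = 2*a² + 480*a)
√(Y(-100) - 363626) = √(2*(-100)*(240 - 100) - 363626) = √(2*(-100)*140 - 363626) = √(-28000 - 363626) = √(-391626) = 3*I*√43514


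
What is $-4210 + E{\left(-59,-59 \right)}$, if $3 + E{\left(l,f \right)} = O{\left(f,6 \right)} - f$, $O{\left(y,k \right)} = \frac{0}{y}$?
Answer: $-4154$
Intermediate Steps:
$O{\left(y,k \right)} = 0$
$E{\left(l,f \right)} = -3 - f$ ($E{\left(l,f \right)} = -3 + \left(0 - f\right) = -3 - f$)
$-4210 + E{\left(-59,-59 \right)} = -4210 - -56 = -4210 + \left(-3 + 59\right) = -4210 + 56 = -4154$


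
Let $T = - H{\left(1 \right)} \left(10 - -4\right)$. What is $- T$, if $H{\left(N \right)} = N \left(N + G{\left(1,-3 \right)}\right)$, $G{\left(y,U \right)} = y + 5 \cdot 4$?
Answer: $308$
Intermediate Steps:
$G{\left(y,U \right)} = 20 + y$ ($G{\left(y,U \right)} = y + 20 = 20 + y$)
$H{\left(N \right)} = N \left(21 + N\right)$ ($H{\left(N \right)} = N \left(N + \left(20 + 1\right)\right) = N \left(N + 21\right) = N \left(21 + N\right)$)
$T = -308$ ($T = - 1 \left(21 + 1\right) \left(10 - -4\right) = - 1 \cdot 22 \left(10 + 4\right) = - 22 \cdot 14 = \left(-1\right) 308 = -308$)
$- T = \left(-1\right) \left(-308\right) = 308$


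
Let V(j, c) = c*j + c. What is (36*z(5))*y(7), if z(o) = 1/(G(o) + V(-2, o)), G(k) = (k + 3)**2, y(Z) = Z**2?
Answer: 1764/59 ≈ 29.898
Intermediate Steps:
V(j, c) = c + c*j
G(k) = (3 + k)**2
z(o) = 1/((3 + o)**2 - o) (z(o) = 1/((3 + o)**2 + o*(1 - 2)) = 1/((3 + o)**2 + o*(-1)) = 1/((3 + o)**2 - o))
(36*z(5))*y(7) = (36/((3 + 5)**2 - 1*5))*7**2 = (36/(8**2 - 5))*49 = (36/(64 - 5))*49 = (36/59)*49 = 1764/59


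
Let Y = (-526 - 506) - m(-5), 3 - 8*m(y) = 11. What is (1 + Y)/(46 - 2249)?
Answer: 1030/2203 ≈ 0.46754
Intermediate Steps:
m(y) = -1 (m(y) = 3/8 - 1/8*11 = 3/8 - 11/8 = -1)
Y = -1031 (Y = (-526 - 506) - 1*(-1) = -1032 + 1 = -1031)
(1 + Y)/(46 - 2249) = (1 - 1031)/(46 - 2249) = -1030/(-2203) = -1030*(-1/2203) = 1030/2203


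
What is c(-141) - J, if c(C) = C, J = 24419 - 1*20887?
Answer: -3673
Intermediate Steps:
J = 3532 (J = 24419 - 20887 = 3532)
c(-141) - J = -141 - 1*3532 = -141 - 3532 = -3673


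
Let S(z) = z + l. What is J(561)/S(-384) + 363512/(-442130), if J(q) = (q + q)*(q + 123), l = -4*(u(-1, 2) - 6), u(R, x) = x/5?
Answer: -106076009431/49960690 ≈ -2123.2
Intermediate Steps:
u(R, x) = x/5 (u(R, x) = x*(1/5) = x/5)
l = 112/5 (l = -4*((1/5)*2 - 6) = -4*(2/5 - 6) = -4*(-28/5) = 112/5 ≈ 22.400)
S(z) = 112/5 + z (S(z) = z + 112/5 = 112/5 + z)
J(q) = 2*q*(123 + q) (J(q) = (2*q)*(123 + q) = 2*q*(123 + q))
J(561)/S(-384) + 363512/(-442130) = (2*561*(123 + 561))/(112/5 - 384) + 363512/(-442130) = (2*561*684)/(-1808/5) + 363512*(-1/442130) = 767448*(-5/1808) - 181756/221065 = -479655/226 - 181756/221065 = -106076009431/49960690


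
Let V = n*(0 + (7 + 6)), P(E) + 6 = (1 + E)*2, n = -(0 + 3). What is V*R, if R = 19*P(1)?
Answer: 1482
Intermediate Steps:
n = -3 (n = -1*3 = -3)
P(E) = -4 + 2*E (P(E) = -6 + (1 + E)*2 = -6 + (2 + 2*E) = -4 + 2*E)
V = -39 (V = -3*(0 + (7 + 6)) = -3*(0 + 13) = -3*13 = -39)
R = -38 (R = 19*(-4 + 2*1) = 19*(-4 + 2) = 19*(-2) = -38)
V*R = -39*(-38) = 1482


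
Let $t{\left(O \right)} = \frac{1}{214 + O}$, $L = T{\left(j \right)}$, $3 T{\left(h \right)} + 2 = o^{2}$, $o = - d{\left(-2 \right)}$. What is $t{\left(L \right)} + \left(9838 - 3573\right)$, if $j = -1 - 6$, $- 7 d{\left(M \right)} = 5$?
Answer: $\frac{196627172}{31385} \approx 6265.0$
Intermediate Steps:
$d{\left(M \right)} = - \frac{5}{7}$ ($d{\left(M \right)} = \left(- \frac{1}{7}\right) 5 = - \frac{5}{7}$)
$j = -7$ ($j = -1 - 6 = -7$)
$o = \frac{5}{7}$ ($o = \left(-1\right) \left(- \frac{5}{7}\right) = \frac{5}{7} \approx 0.71429$)
$T{\left(h \right)} = - \frac{73}{147}$ ($T{\left(h \right)} = - \frac{2}{3} + \frac{\left(\frac{5}{7}\right)^{2}}{3} = - \frac{2}{3} + \frac{1}{3} \cdot \frac{25}{49} = - \frac{2}{3} + \frac{25}{147} = - \frac{73}{147}$)
$L = - \frac{73}{147} \approx -0.4966$
$t{\left(L \right)} + \left(9838 - 3573\right) = \frac{1}{214 - \frac{73}{147}} + \left(9838 - 3573\right) = \frac{1}{\frac{31385}{147}} + 6265 = \frac{147}{31385} + 6265 = \frac{196627172}{31385}$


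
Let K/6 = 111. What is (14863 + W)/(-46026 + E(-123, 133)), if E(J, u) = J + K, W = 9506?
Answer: -8123/15161 ≈ -0.53578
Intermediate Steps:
K = 666 (K = 6*111 = 666)
E(J, u) = 666 + J (E(J, u) = J + 666 = 666 + J)
(14863 + W)/(-46026 + E(-123, 133)) = (14863 + 9506)/(-46026 + (666 - 123)) = 24369/(-46026 + 543) = 24369/(-45483) = 24369*(-1/45483) = -8123/15161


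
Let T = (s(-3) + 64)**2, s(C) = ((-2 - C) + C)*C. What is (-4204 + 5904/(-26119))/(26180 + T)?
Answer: -5490509/40588926 ≈ -0.13527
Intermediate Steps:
s(C) = -2*C
T = 4900 (T = (-2*(-3) + 64)**2 = (6 + 64)**2 = 70**2 = 4900)
(-4204 + 5904/(-26119))/(26180 + T) = (-4204 + 5904/(-26119))/(26180 + 4900) = (-4204 + 5904*(-1/26119))/31080 = (-4204 - 5904/26119)*(1/31080) = -109810180/26119*1/31080 = -5490509/40588926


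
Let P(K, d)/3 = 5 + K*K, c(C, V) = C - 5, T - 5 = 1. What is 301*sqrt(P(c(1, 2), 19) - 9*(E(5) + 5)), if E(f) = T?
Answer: 1806*I ≈ 1806.0*I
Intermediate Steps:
T = 6 (T = 5 + 1 = 6)
c(C, V) = -5 + C
E(f) = 6
P(K, d) = 15 + 3*K**2 (P(K, d) = 3*(5 + K*K) = 3*(5 + K**2) = 15 + 3*K**2)
301*sqrt(P(c(1, 2), 19) - 9*(E(5) + 5)) = 301*sqrt((15 + 3*(-5 + 1)**2) - 9*(6 + 5)) = 301*sqrt((15 + 3*(-4)**2) - 9*11) = 301*sqrt((15 + 3*16) - 99) = 301*sqrt((15 + 48) - 99) = 301*sqrt(63 - 99) = 301*sqrt(-36) = 301*(6*I) = 1806*I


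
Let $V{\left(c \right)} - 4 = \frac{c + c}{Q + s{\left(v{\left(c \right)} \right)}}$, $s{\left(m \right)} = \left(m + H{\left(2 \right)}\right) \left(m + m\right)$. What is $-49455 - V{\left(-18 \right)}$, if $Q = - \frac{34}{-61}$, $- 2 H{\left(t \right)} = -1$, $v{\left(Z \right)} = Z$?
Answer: $- \frac{475597195}{9616} \approx -49459.0$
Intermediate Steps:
$H{\left(t \right)} = \frac{1}{2}$ ($H{\left(t \right)} = \left(- \frac{1}{2}\right) \left(-1\right) = \frac{1}{2}$)
$s{\left(m \right)} = 2 m \left(\frac{1}{2} + m\right)$ ($s{\left(m \right)} = \left(m + \frac{1}{2}\right) \left(m + m\right) = \left(\frac{1}{2} + m\right) 2 m = 2 m \left(\frac{1}{2} + m\right)$)
$Q = \frac{34}{61}$ ($Q = \left(-34\right) \left(- \frac{1}{61}\right) = \frac{34}{61} \approx 0.55738$)
$V{\left(c \right)} = 4 + \frac{2 c}{\frac{34}{61} + c \left(1 + 2 c\right)}$ ($V{\left(c \right)} = 4 + \frac{c + c}{\frac{34}{61} + c \left(1 + 2 c\right)} = 4 + \frac{2 c}{\frac{34}{61} + c \left(1 + 2 c\right)}$)
$-49455 - V{\left(-18 \right)} = -49455 - \frac{2 \left(68 + 183 \left(-18\right) + 244 \left(-18\right)^{2}\right)}{34 + 61 \left(-18\right) + 122 \left(-18\right)^{2}} = -49455 - \frac{2 \left(68 - 3294 + 244 \cdot 324\right)}{34 - 1098 + 122 \cdot 324} = -49455 - \frac{2 \left(68 - 3294 + 79056\right)}{34 - 1098 + 39528} = -49455 - 2 \cdot \frac{1}{38464} \cdot 75830 = -49455 - \frac{37915}{9616} = - \frac{475597195}{9616}$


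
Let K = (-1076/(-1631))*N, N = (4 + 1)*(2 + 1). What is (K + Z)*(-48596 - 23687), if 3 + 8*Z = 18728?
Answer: -2216890335385/13048 ≈ -1.6990e+8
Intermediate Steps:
Z = 18725/8 (Z = -3/8 + (⅛)*18728 = -3/8 + 2341 = 18725/8 ≈ 2340.6)
N = 15 (N = 5*3 = 15)
K = 16140/1631 (K = -1076/(-1631)*15 = -1076*(-1/1631)*15 = (1076/1631)*15 = 16140/1631 ≈ 9.8958)
(K + Z)*(-48596 - 23687) = (16140/1631 + 18725/8)*(-48596 - 23687) = (30669595/13048)*(-72283) = -2216890335385/13048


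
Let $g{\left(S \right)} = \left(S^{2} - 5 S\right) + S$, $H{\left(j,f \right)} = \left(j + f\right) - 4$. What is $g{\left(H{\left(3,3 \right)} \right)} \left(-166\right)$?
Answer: $664$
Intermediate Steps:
$H{\left(j,f \right)} = -4 + f + j$ ($H{\left(j,f \right)} = \left(f + j\right) - 4 = -4 + f + j$)
$g{\left(S \right)} = S^{2} - 4 S$
$g{\left(H{\left(3,3 \right)} \right)} \left(-166\right) = \left(-4 + 3 + 3\right) \left(-4 + \left(-4 + 3 + 3\right)\right) \left(-166\right) = 2 \left(-4 + 2\right) \left(-166\right) = 2 \left(-2\right) \left(-166\right) = \left(-4\right) \left(-166\right) = 664$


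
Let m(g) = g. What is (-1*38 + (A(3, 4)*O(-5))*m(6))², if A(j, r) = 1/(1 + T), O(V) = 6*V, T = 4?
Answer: 5476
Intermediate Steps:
A(j, r) = ⅕ (A(j, r) = 1/(1 + 4) = 1/5 = ⅕)
(-1*38 + (A(3, 4)*O(-5))*m(6))² = (-1*38 + ((6*(-5))/5)*6)² = (-38 + ((⅕)*(-30))*6)² = (-38 - 6*6)² = (-38 - 36)² = (-74)² = 5476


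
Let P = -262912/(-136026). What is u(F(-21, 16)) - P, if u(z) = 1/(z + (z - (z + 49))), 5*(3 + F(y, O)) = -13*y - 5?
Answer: -711583/544104 ≈ -1.3078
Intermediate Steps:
F(y, O) = -4 - 13*y/5 (F(y, O) = -3 + (-13*y - 5)/5 = -3 + (-5 - 13*y)/5 = -3 + (-1 - 13*y/5) = -4 - 13*y/5)
P = 131456/68013 (P = -262912*(-1/136026) = 131456/68013 ≈ 1.9328)
u(z) = 1/(-49 + z) (u(z) = 1/(z + (z - (49 + z))) = 1/(z + (z + (-49 - z))) = 1/(z - 49) = 1/(-49 + z))
u(F(-21, 16)) - P = 1/(-49 + (-4 - 13/5*(-21))) - 1*131456/68013 = 1/(-49 + (-4 + 273/5)) - 131456/68013 = 1/(-49 + 253/5) - 131456/68013 = 1/(8/5) - 131456/68013 = 5/8 - 131456/68013 = -711583/544104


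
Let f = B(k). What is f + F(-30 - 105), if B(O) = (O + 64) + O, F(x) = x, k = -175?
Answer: -421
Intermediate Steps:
B(O) = 64 + 2*O (B(O) = (64 + O) + O = 64 + 2*O)
f = -286 (f = 64 + 2*(-175) = 64 - 350 = -286)
f + F(-30 - 105) = -286 + (-30 - 105) = -286 - 135 = -421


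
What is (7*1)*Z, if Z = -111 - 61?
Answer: -1204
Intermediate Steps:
Z = -172
(7*1)*Z = (7*1)*(-172) = 7*(-172) = -1204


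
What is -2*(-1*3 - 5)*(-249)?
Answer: -3984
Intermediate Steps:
-2*(-1*3 - 5)*(-249) = -2*(-3 - 5)*(-249) = -2*(-8)*(-249) = 16*(-249) = -3984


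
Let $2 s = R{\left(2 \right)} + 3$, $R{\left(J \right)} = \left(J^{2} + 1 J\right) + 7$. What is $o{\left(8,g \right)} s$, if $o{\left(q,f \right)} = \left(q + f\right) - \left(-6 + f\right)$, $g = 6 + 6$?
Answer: $112$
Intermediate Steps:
$g = 12$
$R{\left(J \right)} = 7 + J + J^{2}$ ($R{\left(J \right)} = \left(J^{2} + J\right) + 7 = \left(J + J^{2}\right) + 7 = 7 + J + J^{2}$)
$o{\left(q,f \right)} = 6 + q$ ($o{\left(q,f \right)} = \left(f + q\right) - \left(-6 + f\right) = 6 + q$)
$s = 8$ ($s = \frac{\left(7 + 2 + 2^{2}\right) + 3}{2} = \frac{\left(7 + 2 + 4\right) + 3}{2} = \frac{13 + 3}{2} = \frac{1}{2} \cdot 16 = 8$)
$o{\left(8,g \right)} s = \left(6 + 8\right) 8 = 14 \cdot 8 = 112$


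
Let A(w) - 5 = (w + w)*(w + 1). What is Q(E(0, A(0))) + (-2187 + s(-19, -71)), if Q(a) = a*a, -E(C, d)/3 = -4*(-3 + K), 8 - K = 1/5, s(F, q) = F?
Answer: 27794/25 ≈ 1111.8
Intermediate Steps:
K = 39/5 (K = 8 - 1/5 = 39/5 ≈ 7.8000)
A(w) = 5 + 2*w*(1 + w) (A(w) = 5 + (w + w)*(w + 1) = 5 + (2*w)*(1 + w) = 5 + 2*w*(1 + w))
E(C, d) = 288/5 (E(C, d) = -(-12)*(-3 + 39/5) = -(-12)*24/5 = -3*(-96/5) = 288/5)
Q(a) = a**2
Q(E(0, A(0))) + (-2187 + s(-19, -71)) = (288/5)**2 + (-2187 - 19) = 82944/25 - 2206 = 27794/25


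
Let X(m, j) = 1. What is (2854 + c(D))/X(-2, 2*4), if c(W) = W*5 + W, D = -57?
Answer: 2512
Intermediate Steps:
c(W) = 6*W (c(W) = 5*W + W = 6*W)
(2854 + c(D))/X(-2, 2*4) = (2854 + 6*(-57))/1 = (2854 - 342)*1 = 2512*1 = 2512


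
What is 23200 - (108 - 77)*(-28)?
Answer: 24068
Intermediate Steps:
23200 - (108 - 77)*(-28) = 23200 - 31*(-28) = 23200 - 1*(-868) = 23200 + 868 = 24068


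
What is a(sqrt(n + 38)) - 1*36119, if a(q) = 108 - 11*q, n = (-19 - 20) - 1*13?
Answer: -36011 - 11*I*sqrt(14) ≈ -36011.0 - 41.158*I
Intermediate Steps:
n = -52 (n = -39 - 13 = -52)
a(sqrt(n + 38)) - 1*36119 = (108 - 11*sqrt(-52 + 38)) - 1*36119 = (108 - 11*I*sqrt(14)) - 36119 = -36011 - 11*I*sqrt(14)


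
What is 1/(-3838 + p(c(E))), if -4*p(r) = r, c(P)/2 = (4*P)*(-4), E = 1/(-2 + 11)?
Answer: -9/34534 ≈ -0.00026061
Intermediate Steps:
E = 1/9 ≈ 0.11111
c(P) = -32*P (c(P) = 2*((4*P)*(-4)) = 2*(-16*P) = -32*P)
p(r) = -r/4
1/(-3838 + p(c(E))) = 1/(-3838 - (-8)/9) = 1/(-3838 - 1/4*(-32/9)) = 1/(-3838 + 8/9) = 1/(-34534/9) = -9/34534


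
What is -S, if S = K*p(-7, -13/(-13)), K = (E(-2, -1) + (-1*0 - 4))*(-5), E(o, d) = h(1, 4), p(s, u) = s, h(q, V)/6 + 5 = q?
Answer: 980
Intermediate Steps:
h(q, V) = -30 + 6*q
E(o, d) = -24 (E(o, d) = -30 + 6*1 = -30 + 6 = -24)
K = 140 (K = (-24 + (-1*0 - 4))*(-5) = (-24 + (0 - 4))*(-5) = (-24 - 4)*(-5) = -28*(-5) = 140)
S = -980 (S = 140*(-7) = -980)
-S = -1*(-980) = 980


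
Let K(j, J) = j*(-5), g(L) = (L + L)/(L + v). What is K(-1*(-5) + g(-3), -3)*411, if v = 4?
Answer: 2055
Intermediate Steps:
g(L) = 2*L/(4 + L) (g(L) = (L + L)/(L + 4) = (2*L)/(4 + L) = 2*L/(4 + L))
K(j, J) = -5*j
K(-1*(-5) + g(-3), -3)*411 = -5*(-1*(-5) + 2*(-3)/(4 - 3))*411 = -5*(5 + 2*(-3)/1)*411 = -5*(5 + 2*(-3)*1)*411 = -5*(5 - 6)*411 = -5*(-1)*411 = 5*411 = 2055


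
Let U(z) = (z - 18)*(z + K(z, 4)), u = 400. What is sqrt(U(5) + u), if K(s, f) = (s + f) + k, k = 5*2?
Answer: 2*sqrt(22) ≈ 9.3808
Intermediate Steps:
k = 10
K(s, f) = 10 + f + s (K(s, f) = (s + f) + 10 = (f + s) + 10 = 10 + f + s)
U(z) = (-18 + z)*(14 + 2*z) (U(z) = (z - 18)*(z + (10 + 4 + z)) = (-18 + z)*(z + (14 + z)) = (-18 + z)*(14 + 2*z))
sqrt(U(5) + u) = sqrt((-252 - 22*5 + 2*5**2) + 400) = sqrt((-252 - 110 + 2*25) + 400) = sqrt((-252 - 110 + 50) + 400) = sqrt(-312 + 400) = sqrt(88) = 2*sqrt(22)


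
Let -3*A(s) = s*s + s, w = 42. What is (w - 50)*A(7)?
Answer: 448/3 ≈ 149.33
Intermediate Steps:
A(s) = -s/3 - s**2/3 (A(s) = -(s*s + s)/3 = -(s**2 + s)/3 = -(s + s**2)/3 = -s/3 - s**2/3)
(w - 50)*A(7) = (42 - 50)*(-1/3*7*(1 + 7)) = -(-8)*7*8/3 = -8*(-56/3) = 448/3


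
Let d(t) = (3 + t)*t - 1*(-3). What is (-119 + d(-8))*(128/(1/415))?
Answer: -4037120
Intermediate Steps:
d(t) = 3 + t*(3 + t) (d(t) = t*(3 + t) + 3 = 3 + t*(3 + t))
(-119 + d(-8))*(128/(1/415)) = (-119 + (3 + (-8)² + 3*(-8)))*(128/(1/415)) = (-119 + (3 + 64 - 24))*(128/(1/415)) = (-119 + 43)*(128*415) = -76*53120 = -4037120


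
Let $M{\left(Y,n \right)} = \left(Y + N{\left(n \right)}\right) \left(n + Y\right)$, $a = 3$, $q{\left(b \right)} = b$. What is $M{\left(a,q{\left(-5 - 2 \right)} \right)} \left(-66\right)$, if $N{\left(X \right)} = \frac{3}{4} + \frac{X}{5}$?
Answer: $\frac{3102}{5} \approx 620.4$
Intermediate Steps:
$N{\left(X \right)} = \frac{3}{4} + \frac{X}{5}$ ($N{\left(X \right)} = 3 \cdot \frac{1}{4} + X \frac{1}{5} = \frac{3}{4} + \frac{X}{5}$)
$M{\left(Y,n \right)} = \left(Y + n\right) \left(\frac{3}{4} + Y + \frac{n}{5}\right)$ ($M{\left(Y,n \right)} = \left(Y + \left(\frac{3}{4} + \frac{n}{5}\right)\right) \left(n + Y\right) = \left(\frac{3}{4} + Y + \frac{n}{5}\right) \left(Y + n\right) = \left(Y + n\right) \left(\frac{3}{4} + Y + \frac{n}{5}\right)$)
$M{\left(a,q{\left(-5 - 2 \right)} \right)} \left(-66\right) = \left(3^{2} + \frac{\left(-5 - 2\right)^{2}}{5} + \frac{3}{4} \cdot 3 + \frac{3 \left(-5 - 2\right)}{4} + \frac{6}{5} \cdot 3 \left(-5 - 2\right)\right) \left(-66\right) = \left(9 + \frac{\left(-7\right)^{2}}{5} + \frac{9}{4} + \frac{3}{4} \left(-7\right) + \frac{6}{5} \cdot 3 \left(-7\right)\right) \left(-66\right) = \left(9 + \frac{1}{5} \cdot 49 + \frac{9}{4} - \frac{21}{4} - \frac{126}{5}\right) \left(-66\right) = \left(9 + \frac{49}{5} + \frac{9}{4} - \frac{21}{4} - \frac{126}{5}\right) \left(-66\right) = \left(- \frac{47}{5}\right) \left(-66\right) = \frac{3102}{5}$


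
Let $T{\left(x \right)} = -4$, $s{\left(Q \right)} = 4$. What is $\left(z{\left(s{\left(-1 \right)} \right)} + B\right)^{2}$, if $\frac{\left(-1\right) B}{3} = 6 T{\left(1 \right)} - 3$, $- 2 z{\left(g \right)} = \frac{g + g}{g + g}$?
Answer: $\frac{25921}{4} \approx 6480.3$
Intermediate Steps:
$z{\left(g \right)} = - \frac{1}{2}$ ($z{\left(g \right)} = - \frac{\left(g + g\right) \frac{1}{g + g}}{2} = - \frac{2 g \frac{1}{2 g}}{2} = \left(- \frac{1}{2}\right) 1 = - \frac{1}{2}$)
$B = 81$ ($B = - 3 \left(6 \left(-4\right) - 3\right) = - 3 \left(-24 - 3\right) = \left(-3\right) \left(-27\right) = 81$)
$\left(z{\left(s{\left(-1 \right)} \right)} + B\right)^{2} = \left(- \frac{1}{2} + 81\right)^{2} = \left(\frac{161}{2}\right)^{2} = \frac{25921}{4}$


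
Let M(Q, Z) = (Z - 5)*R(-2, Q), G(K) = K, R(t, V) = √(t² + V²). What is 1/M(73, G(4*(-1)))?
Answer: -√5333/47997 ≈ -0.0015215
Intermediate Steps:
R(t, V) = √(V² + t²)
M(Q, Z) = √(4 + Q²)*(-5 + Z) (M(Q, Z) = (Z - 5)*√(Q² + (-2)²) = (-5 + Z)*√(Q² + 4) = (-5 + Z)*√(4 + Q²) = √(4 + Q²)*(-5 + Z))
1/M(73, G(4*(-1))) = 1/(√(4 + 73²)*(-5 + 4*(-1))) = 1/(√(4 + 5329)*(-5 - 4)) = 1/(√5333*(-9)) = 1/(-9*√5333) = -√5333/47997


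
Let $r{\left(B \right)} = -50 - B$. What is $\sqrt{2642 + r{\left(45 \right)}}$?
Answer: $3 \sqrt{283} \approx 50.468$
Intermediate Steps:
$\sqrt{2642 + r{\left(45 \right)}} = \sqrt{2642 - 95} = \sqrt{2547} = 3 \sqrt{283}$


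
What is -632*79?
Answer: -49928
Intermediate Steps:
-632*79 = -1*49928 = -49928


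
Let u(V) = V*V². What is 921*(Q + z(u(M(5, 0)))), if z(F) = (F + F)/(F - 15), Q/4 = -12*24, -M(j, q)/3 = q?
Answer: -1060992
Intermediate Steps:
M(j, q) = -3*q
u(V) = V³
Q = -1152 (Q = 4*(-12*24) = 4*(-288) = -1152)
z(F) = 2*F/(-15 + F) (z(F) = (2*F)/(-15 + F) = 2*F/(-15 + F))
921*(Q + z(u(M(5, 0)))) = 921*(-1152 + 2*(-3*0)³/(-15 + (-3*0)³)) = 921*(-1152 + 2*0³/(-15 + 0³)) = 921*(-1152 + 2*0/(-15 + 0)) = 921*(-1152 + 2*0/(-15)) = 921*(-1152 + 2*0*(-1/15)) = 921*(-1152 + 0) = 921*(-1152) = -1060992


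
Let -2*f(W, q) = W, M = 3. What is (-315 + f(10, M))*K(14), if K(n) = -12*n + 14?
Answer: 49280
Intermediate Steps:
K(n) = 14 - 12*n
f(W, q) = -W/2
(-315 + f(10, M))*K(14) = (-315 - ½*10)*(14 - 12*14) = (-315 - 5)*(14 - 168) = -320*(-154) = 49280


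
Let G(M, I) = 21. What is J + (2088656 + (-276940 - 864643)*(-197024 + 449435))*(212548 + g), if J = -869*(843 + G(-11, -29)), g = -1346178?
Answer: 326650970335843094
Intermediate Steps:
J = -750816 (J = -869*(843 + 21) = -869*864 = -750816)
J + (2088656 + (-276940 - 864643)*(-197024 + 449435))*(212548 + g) = -750816 + (2088656 + (-276940 - 864643)*(-197024 + 449435))*(212548 - 1346178) = -750816 + (2088656 - 1141583*252411)*(-1133630) = -750816 + (2088656 - 288148106613)*(-1133630) = -750816 - 288146017957*(-1133630) = -750816 + 326650970336593910 = 326650970335843094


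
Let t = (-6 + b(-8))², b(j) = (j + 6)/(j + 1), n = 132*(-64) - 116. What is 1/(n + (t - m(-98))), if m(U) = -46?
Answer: -49/415782 ≈ -0.00011785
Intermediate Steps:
n = -8564 (n = -8448 - 116 = -8564)
b(j) = (6 + j)/(1 + j)
t = 1600/49 (t = (-6 + (6 - 8)/(1 - 8))² = (-6 - 2/(-7))² = (-6 - ⅐*(-2))² = (-6 + 2/7)² = (-40/7)² = 1600/49 ≈ 32.653)
1/(n + (t - m(-98))) = 1/(-8564 + (1600/49 - 1*(-46))) = 1/(-8564 + (1600/49 + 46)) = 1/(-8564 + 3854/49) = 1/(-415782/49) = -49/415782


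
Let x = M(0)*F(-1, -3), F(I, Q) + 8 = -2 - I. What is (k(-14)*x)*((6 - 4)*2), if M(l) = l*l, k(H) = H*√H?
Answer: 0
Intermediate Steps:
k(H) = H^(3/2)
M(l) = l²
F(I, Q) = -10 - I (F(I, Q) = -8 + (-2 - I) = -10 - I)
x = 0 (x = 0²*(-10 - 1*(-1)) = 0*(-10 + 1) = 0*(-9) = 0)
(k(-14)*x)*((6 - 4)*2) = ((-14)^(3/2)*0)*((6 - 4)*2) = (-14*I*√14*0)*(2*2) = 0*4 = 0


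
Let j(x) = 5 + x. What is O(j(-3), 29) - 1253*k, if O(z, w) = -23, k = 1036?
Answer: -1298131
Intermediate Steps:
O(j(-3), 29) - 1253*k = -23 - 1253*1036 = -23 - 1298108 = -1298131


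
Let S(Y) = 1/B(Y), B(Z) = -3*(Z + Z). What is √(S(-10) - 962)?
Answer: I*√865785/30 ≈ 31.016*I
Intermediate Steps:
B(Z) = -6*Z
S(Y) = -1/(6*Y) (S(Y) = 1/(-6*Y) = -1/(6*Y))
√(S(-10) - 962) = √(-⅙/(-10) - 962) = √(-⅙*(-⅒) - 962) = √(1/60 - 962) = √(-57719/60) = I*√865785/30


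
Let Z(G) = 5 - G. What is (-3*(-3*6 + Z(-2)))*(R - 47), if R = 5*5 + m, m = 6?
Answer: -528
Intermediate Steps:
R = 31 (R = 5*5 + 6 = 25 + 6 = 31)
(-3*(-3*6 + Z(-2)))*(R - 47) = (-3*(-3*6 + (5 - 1*(-2))))*(31 - 47) = -3*(-18 + (5 + 2))*(-16) = -3*(-18 + 7)*(-16) = -3*(-11)*(-16) = 33*(-16) = -528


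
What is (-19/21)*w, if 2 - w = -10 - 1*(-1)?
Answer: -209/21 ≈ -9.9524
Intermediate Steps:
w = 11 (w = 2 - (-10 - 1*(-1)) = 2 - (-10 + 1) = 2 - 1*(-9) = 2 + 9 = 11)
(-19/21)*w = -19/21*11 = -209/21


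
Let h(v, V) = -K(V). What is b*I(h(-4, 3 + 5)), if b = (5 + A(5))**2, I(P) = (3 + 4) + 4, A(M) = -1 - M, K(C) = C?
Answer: 11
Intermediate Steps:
h(v, V) = -V
I(P) = 11 (I(P) = 7 + 4 = 11)
b = 1 (b = (5 + (-1 - 1*5))**2 = (5 + (-1 - 5))**2 = (5 - 6)**2 = (-1)**2 = 1)
b*I(h(-4, 3 + 5)) = 1*11 = 11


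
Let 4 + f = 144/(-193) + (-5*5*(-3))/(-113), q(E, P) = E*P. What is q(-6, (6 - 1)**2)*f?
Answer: 17697450/21809 ≈ 811.47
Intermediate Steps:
f = -117983/21809 (f = -4 + (144/(-193) + (-5*5*(-3))/(-113)) = -4 + (144*(-1/193) - 25*(-3)*(-1/113)) = -4 + (-144/193 + 75*(-1/113)) = -4 + (-144/193 - 75/113) = -4 - 30747/21809 = -117983/21809 ≈ -5.4098)
q(-6, (6 - 1)**2)*f = -6*(6 - 1)**2*(-117983/21809) = -6*5**2*(-117983/21809) = -6*25*(-117983/21809) = -150*(-117983/21809) = 17697450/21809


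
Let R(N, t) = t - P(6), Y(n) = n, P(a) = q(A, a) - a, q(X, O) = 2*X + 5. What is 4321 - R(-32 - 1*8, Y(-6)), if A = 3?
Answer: 4332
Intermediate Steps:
q(X, O) = 5 + 2*X
P(a) = 11 - a (P(a) = (5 + 2*3) - a = (5 + 6) - a = 11 - a)
R(N, t) = -5 + t (R(N, t) = t - (11 - 1*6) = t - (11 - 6) = t - 1*5 = t - 5 = -5 + t)
4321 - R(-32 - 1*8, Y(-6)) = 4321 - (-5 - 6) = 4321 - 1*(-11) = 4321 + 11 = 4332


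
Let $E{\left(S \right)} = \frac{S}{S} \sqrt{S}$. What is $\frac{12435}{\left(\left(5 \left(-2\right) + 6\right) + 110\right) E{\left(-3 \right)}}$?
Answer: $- \frac{4145 i \sqrt{3}}{106} \approx - 67.73 i$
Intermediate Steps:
$E{\left(S \right)} = \sqrt{S}$ ($E{\left(S \right)} = 1 \sqrt{S} = \sqrt{S}$)
$\frac{12435}{\left(\left(5 \left(-2\right) + 6\right) + 110\right) E{\left(-3 \right)}} = \frac{12435}{\left(\left(5 \left(-2\right) + 6\right) + 110\right) \sqrt{-3}} = \frac{12435}{\left(\left(-10 + 6\right) + 110\right) i \sqrt{3}} = \frac{12435}{\left(-4 + 110\right) i \sqrt{3}} = \frac{12435}{106 i \sqrt{3}} = 12435 \left(- \frac{i \sqrt{3}}{318}\right) = - \frac{4145 i \sqrt{3}}{106}$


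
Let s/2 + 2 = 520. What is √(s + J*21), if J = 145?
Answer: √4081 ≈ 63.883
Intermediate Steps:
s = 1036 (s = -4 + 2*520 = -4 + 1040 = 1036)
√(s + J*21) = √(1036 + 145*21) = √(1036 + 3045) = √4081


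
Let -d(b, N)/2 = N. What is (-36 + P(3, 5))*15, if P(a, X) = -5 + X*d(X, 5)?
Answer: -1365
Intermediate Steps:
d(b, N) = -2*N
P(a, X) = -5 - 10*X (P(a, X) = -5 + X*(-2*5) = -5 + X*(-10) = -5 - 10*X)
(-36 + P(3, 5))*15 = (-36 + (-5 - 10*5))*15 = (-36 + (-5 - 50))*15 = (-36 - 55)*15 = -91*15 = -1365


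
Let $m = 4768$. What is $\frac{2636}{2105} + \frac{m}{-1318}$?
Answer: $- \frac{3281196}{1387195} \approx -2.3653$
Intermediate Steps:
$\frac{2636}{2105} + \frac{m}{-1318} = \frac{2636}{2105} + \frac{4768}{-1318} = 2636 \cdot \frac{1}{2105} + 4768 \left(- \frac{1}{1318}\right) = \frac{2636}{2105} - \frac{2384}{659} = - \frac{3281196}{1387195}$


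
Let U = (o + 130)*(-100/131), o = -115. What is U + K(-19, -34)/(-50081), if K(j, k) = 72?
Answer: -75130932/6560611 ≈ -11.452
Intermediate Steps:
U = -1500/131 (U = (-115 + 130)*(-100/131) = 15*(-100*1/131) = 15*(-100/131) = -1500/131 ≈ -11.450)
U + K(-19, -34)/(-50081) = -1500/131 + 72/(-50081) = -1500/131 + 72*(-1/50081) = -1500/131 - 72/50081 = -75130932/6560611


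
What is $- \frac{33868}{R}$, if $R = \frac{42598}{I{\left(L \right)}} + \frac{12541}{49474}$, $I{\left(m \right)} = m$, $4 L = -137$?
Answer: $\frac{229555204184}{8428255691} \approx 27.236$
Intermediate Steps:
$L = - \frac{137}{4}$ ($L = \frac{1}{4} \left(-137\right) = - \frac{137}{4} \approx -34.25$)
$R = - \frac{8428255691}{6777938}$ ($R = \frac{42598}{- \frac{137}{4}} + \frac{12541}{49474} = 42598 \left(- \frac{4}{137}\right) + 12541 \cdot \frac{1}{49474} = - \frac{170392}{137} + \frac{12541}{49474} = - \frac{8428255691}{6777938} \approx -1243.5$)
$- \frac{33868}{R} = - \frac{33868}{- \frac{8428255691}{6777938}} = \left(-33868\right) \left(- \frac{6777938}{8428255691}\right) = \frac{229555204184}{8428255691}$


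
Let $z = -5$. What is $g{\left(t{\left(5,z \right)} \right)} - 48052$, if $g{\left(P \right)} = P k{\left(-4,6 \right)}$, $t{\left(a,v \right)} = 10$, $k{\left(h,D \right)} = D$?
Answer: $-47992$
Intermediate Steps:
$g{\left(P \right)} = 6 P$ ($g{\left(P \right)} = P 6 = 6 P$)
$g{\left(t{\left(5,z \right)} \right)} - 48052 = 6 \cdot 10 - 48052 = 60 - 48052 = -47992$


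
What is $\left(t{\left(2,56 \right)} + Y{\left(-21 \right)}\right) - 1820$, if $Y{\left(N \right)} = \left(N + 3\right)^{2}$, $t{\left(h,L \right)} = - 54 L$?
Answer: $-4520$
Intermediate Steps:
$Y{\left(N \right)} = \left(3 + N\right)^{2}$
$\left(t{\left(2,56 \right)} + Y{\left(-21 \right)}\right) - 1820 = \left(\left(-54\right) 56 + \left(3 - 21\right)^{2}\right) - 1820 = \left(-3024 + \left(-18\right)^{2}\right) - 1820 = \left(-3024 + 324\right) - 1820 = -2700 - 1820 = -4520$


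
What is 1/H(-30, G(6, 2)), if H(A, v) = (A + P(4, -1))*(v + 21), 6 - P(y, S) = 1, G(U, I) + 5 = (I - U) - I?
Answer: -1/250 ≈ -0.0040000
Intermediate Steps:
G(U, I) = -5 - U (G(U, I) = -5 + ((I - U) - I) = -5 - U)
P(y, S) = 5 (P(y, S) = 6 - 1*1 = 6 - 1 = 5)
H(A, v) = (5 + A)*(21 + v) (H(A, v) = (A + 5)*(v + 21) = (5 + A)*(21 + v))
1/H(-30, G(6, 2)) = 1/(105 + 5*(-5 - 1*6) + 21*(-30) - 30*(-5 - 1*6)) = 1/(105 + 5*(-5 - 6) - 630 - 30*(-5 - 6)) = 1/(105 + 5*(-11) - 630 - 30*(-11)) = 1/(105 - 55 - 630 + 330) = 1/(-250) = -1/250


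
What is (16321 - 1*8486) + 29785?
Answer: 37620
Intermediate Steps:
(16321 - 1*8486) + 29785 = (16321 - 8486) + 29785 = 7835 + 29785 = 37620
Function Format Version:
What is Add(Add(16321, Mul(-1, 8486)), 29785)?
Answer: 37620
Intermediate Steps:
Add(Add(16321, Mul(-1, 8486)), 29785) = Add(Add(16321, -8486), 29785) = Add(7835, 29785) = 37620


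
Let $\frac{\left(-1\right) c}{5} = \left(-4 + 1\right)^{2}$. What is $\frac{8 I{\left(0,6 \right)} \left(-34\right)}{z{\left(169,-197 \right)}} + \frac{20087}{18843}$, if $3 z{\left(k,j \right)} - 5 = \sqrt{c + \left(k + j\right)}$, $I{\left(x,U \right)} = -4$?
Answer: $\frac{154743143}{923307} - \frac{1632 i \sqrt{73}}{49} \approx 167.6 - 284.57 i$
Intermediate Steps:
$c = -45$ ($c = - 5 \left(-4 + 1\right)^{2} = - 5 \left(-3\right)^{2} = \left(-5\right) 9 = -45$)
$z{\left(k,j \right)} = \frac{5}{3} + \frac{\sqrt{-45 + j + k}}{3}$ ($z{\left(k,j \right)} = \frac{5}{3} + \frac{\sqrt{-45 + \left(k + j\right)}}{3} = \frac{5}{3} + \frac{\sqrt{-45 + \left(j + k\right)}}{3} = \frac{5}{3} + \frac{\sqrt{-45 + j + k}}{3}$)
$\frac{8 I{\left(0,6 \right)} \left(-34\right)}{z{\left(169,-197 \right)}} + \frac{20087}{18843} = \frac{8 \left(-4\right) \left(-34\right)}{\frac{5}{3} + \frac{\sqrt{-45 - 197 + 169}}{3}} + \frac{20087}{18843} = \frac{\left(-32\right) \left(-34\right)}{\frac{5}{3} + \frac{\sqrt{-73}}{3}} + 20087 \cdot \frac{1}{18843} = \frac{1088}{\frac{5}{3} + \frac{i \sqrt{73}}{3}} + \frac{20087}{18843} = \frac{20087}{18843} + \frac{1088}{\frac{5}{3} + \frac{i \sqrt{73}}{3}}$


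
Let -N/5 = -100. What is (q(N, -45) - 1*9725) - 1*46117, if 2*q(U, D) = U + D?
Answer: -111229/2 ≈ -55615.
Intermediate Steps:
N = 500 (N = -5*(-100) = 500)
q(U, D) = D/2 + U/2 (q(U, D) = (U + D)/2 = (D + U)/2 = D/2 + U/2)
(q(N, -45) - 1*9725) - 1*46117 = (((1/2)*(-45) + (1/2)*500) - 1*9725) - 1*46117 = ((-45/2 + 250) - 9725) - 46117 = (455/2 - 9725) - 46117 = -18995/2 - 46117 = -111229/2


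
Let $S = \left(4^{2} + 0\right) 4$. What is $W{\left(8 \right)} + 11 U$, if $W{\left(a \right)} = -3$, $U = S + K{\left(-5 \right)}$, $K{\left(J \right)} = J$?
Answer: $646$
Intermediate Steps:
$S = 64$ ($S = \left(16 + 0\right) 4 = 16 \cdot 4 = 64$)
$U = 59$ ($U = 64 - 5 = 59$)
$W{\left(8 \right)} + 11 U = -3 + 11 \cdot 59 = -3 + 649 = 646$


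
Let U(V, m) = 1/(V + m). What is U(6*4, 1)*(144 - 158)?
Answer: -14/25 ≈ -0.56000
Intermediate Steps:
U(6*4, 1)*(144 - 158) = (144 - 158)/(6*4 + 1) = -14/(24 + 1) = -14/25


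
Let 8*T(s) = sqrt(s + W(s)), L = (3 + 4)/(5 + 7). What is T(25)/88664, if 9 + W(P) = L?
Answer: sqrt(597)/4255872 ≈ 5.7411e-6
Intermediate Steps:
L = 7/12 ≈ 0.58333
W(P) = -101/12 (W(P) = -9 + 7/12 = -101/12)
T(s) = sqrt(-101/12 + s)/8 (T(s) = sqrt(s - 101/12)/8 = sqrt(-101/12 + s)/8)
T(25)/88664 = (sqrt(-303 + 36*25)/48)/88664 = (sqrt(-303 + 900)/48)*(1/88664) = (sqrt(597)/48)*(1/88664) = sqrt(597)/4255872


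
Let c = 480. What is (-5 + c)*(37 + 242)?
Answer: 132525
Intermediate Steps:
(-5 + c)*(37 + 242) = (-5 + 480)*(37 + 242) = 475*279 = 132525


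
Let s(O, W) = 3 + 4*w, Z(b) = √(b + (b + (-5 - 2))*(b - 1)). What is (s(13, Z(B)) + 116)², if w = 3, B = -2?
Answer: 17161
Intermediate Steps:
Z(b) = √(b + (-1 + b)*(-7 + b)) (Z(b) = √(b + (b - 7)*(-1 + b)) = √(b + (-7 + b)*(-1 + b)) = √(b + (-1 + b)*(-7 + b)))
s(O, W) = 15 (s(O, W) = 3 + 4*3 = 3 + 12 = 15)
(s(13, Z(B)) + 116)² = (15 + 116)² = 131² = 17161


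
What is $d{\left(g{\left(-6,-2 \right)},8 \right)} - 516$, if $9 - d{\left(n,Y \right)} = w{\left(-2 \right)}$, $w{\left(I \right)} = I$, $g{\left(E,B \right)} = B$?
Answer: $-505$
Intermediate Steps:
$d{\left(n,Y \right)} = 11$ ($d{\left(n,Y \right)} = 9 - -2 = 9 + 2 = 11$)
$d{\left(g{\left(-6,-2 \right)},8 \right)} - 516 = 11 - 516 = -505$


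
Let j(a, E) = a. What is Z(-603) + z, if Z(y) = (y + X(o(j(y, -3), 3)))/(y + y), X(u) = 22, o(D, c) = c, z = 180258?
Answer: 217391729/1206 ≈ 1.8026e+5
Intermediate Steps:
Z(y) = (22 + y)/(2*y) (Z(y) = (y + 22)/(y + y) = (22 + y)/((2*y)) = (22 + y)*(1/(2*y)) = (22 + y)/(2*y))
Z(-603) + z = (½)*(22 - 603)/(-603) + 180258 = (½)*(-1/603)*(-581) + 180258 = 581/1206 + 180258 = 217391729/1206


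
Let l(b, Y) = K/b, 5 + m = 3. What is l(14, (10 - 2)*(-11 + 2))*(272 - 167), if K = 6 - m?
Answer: 60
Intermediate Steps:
m = -2 (m = -5 + 3 = -2)
K = 8 (K = 6 - 1*(-2) = 6 + 2 = 8)
l(b, Y) = 8/b
l(14, (10 - 2)*(-11 + 2))*(272 - 167) = (8/14)*(272 - 167) = (8*(1/14))*105 = (4/7)*105 = 60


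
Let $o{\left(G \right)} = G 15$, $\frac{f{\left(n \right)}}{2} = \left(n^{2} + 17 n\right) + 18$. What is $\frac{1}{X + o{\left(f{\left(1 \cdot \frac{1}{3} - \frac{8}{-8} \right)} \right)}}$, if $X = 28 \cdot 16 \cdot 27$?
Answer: $\frac{3}{40108} \approx 7.4798 \cdot 10^{-5}$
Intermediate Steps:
$f{\left(n \right)} = 36 + 2 n^{2} + 34 n$ ($f{\left(n \right)} = 2 \left(\left(n^{2} + 17 n\right) + 18\right) = 2 \left(18 + n^{2} + 17 n\right) = 36 + 2 n^{2} + 34 n$)
$o{\left(G \right)} = 15 G$
$X = 12096$ ($X = 448 \cdot 27 = 12096$)
$\frac{1}{X + o{\left(f{\left(1 \cdot \frac{1}{3} - \frac{8}{-8} \right)} \right)}} = \frac{1}{12096 + 15 \left(36 + 2 \left(1 \cdot \frac{1}{3} - \frac{8}{-8}\right)^{2} + 34 \left(1 \cdot \frac{1}{3} - \frac{8}{-8}\right)\right)} = \frac{1}{12096 + 15 \left(36 + 2 \left(1 \cdot \frac{1}{3} - -1\right)^{2} + 34 \left(1 \cdot \frac{1}{3} - -1\right)\right)} = \frac{1}{12096 + 15 \left(36 + 2 \left(\frac{1}{3} + 1\right)^{2} + 34 \left(\frac{1}{3} + 1\right)\right)} = \frac{1}{12096 + 15 \left(36 + 2 \left(\frac{4}{3}\right)^{2} + 34 \cdot \frac{4}{3}\right)} = \frac{1}{12096 + 15 \left(36 + 2 \cdot \frac{16}{9} + \frac{136}{3}\right)} = \frac{1}{12096 + 15 \left(36 + \frac{32}{9} + \frac{136}{3}\right)} = \frac{1}{12096 + 15 \cdot \frac{764}{9}} = \frac{1}{12096 + \frac{3820}{3}} = \frac{1}{\frac{40108}{3}} = \frac{3}{40108}$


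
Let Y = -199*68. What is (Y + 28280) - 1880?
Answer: 12868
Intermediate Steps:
Y = -13532
(Y + 28280) - 1880 = (-13532 + 28280) - 1880 = 14748 - 1880 = 12868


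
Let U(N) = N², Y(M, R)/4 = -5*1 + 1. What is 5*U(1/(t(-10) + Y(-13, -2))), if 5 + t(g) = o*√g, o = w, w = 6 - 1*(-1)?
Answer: 5/(49*(3 - I*√10)²) ≈ -0.00028266 + 0.0053631*I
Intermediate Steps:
w = 7 (w = 6 + 1 = 7)
Y(M, R) = -16 (Y(M, R) = 4*(-5*1 + 1) = 4*(-5 + 1) = 4*(-4) = -16)
o = 7
t(g) = -5 + 7*√g
5*U(1/(t(-10) + Y(-13, -2))) = 5*(1/((-5 + 7*√(-10)) - 16))² = 5*(1/((-5 + 7*(I*√10)) - 16))² = 5*(1/((-5 + 7*I*√10) - 16))² = 5*(1/(-21 + 7*I*√10))² = 5/(-21 + 7*I*√10)²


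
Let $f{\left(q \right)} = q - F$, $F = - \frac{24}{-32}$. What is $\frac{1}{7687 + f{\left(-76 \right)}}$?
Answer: $\frac{4}{30441} \approx 0.0001314$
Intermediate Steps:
$F = \frac{3}{4}$ ($F = \left(-24\right) \left(- \frac{1}{32}\right) = \frac{3}{4} \approx 0.75$)
$f{\left(q \right)} = - \frac{3}{4} + q$ ($f{\left(q \right)} = q - \frac{3}{4} = - \frac{3}{4} + q$)
$\frac{1}{7687 + f{\left(-76 \right)}} = \frac{1}{7687 - \frac{307}{4}} = \frac{1}{\frac{30441}{4}} = \frac{4}{30441}$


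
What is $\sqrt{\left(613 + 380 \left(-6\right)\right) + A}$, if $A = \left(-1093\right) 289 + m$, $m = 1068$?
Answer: $6 i \sqrt{8791} \approx 562.56 i$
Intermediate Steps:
$A = -314809$ ($A = \left(-1093\right) 289 + 1068 = -315877 + 1068 = -314809$)
$\sqrt{\left(613 + 380 \left(-6\right)\right) + A} = \sqrt{\left(613 + 380 \left(-6\right)\right) - 314809} = \sqrt{\left(613 - 2280\right) - 314809} = \sqrt{-1667 - 314809} = \sqrt{-316476} = 6 i \sqrt{8791}$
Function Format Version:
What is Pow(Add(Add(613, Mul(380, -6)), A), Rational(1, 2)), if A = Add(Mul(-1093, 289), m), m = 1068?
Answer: Mul(6, I, Pow(8791, Rational(1, 2))) ≈ Mul(562.56, I)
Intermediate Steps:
A = -314809 (A = Add(Mul(-1093, 289), 1068) = Add(-315877, 1068) = -314809)
Pow(Add(Add(613, Mul(380, -6)), A), Rational(1, 2)) = Pow(Add(Add(613, Mul(380, -6)), -314809), Rational(1, 2)) = Pow(Add(Add(613, -2280), -314809), Rational(1, 2)) = Pow(Add(-1667, -314809), Rational(1, 2)) = Pow(-316476, Rational(1, 2)) = Mul(6, I, Pow(8791, Rational(1, 2)))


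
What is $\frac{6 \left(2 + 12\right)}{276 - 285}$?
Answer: $- \frac{28}{3} \approx -9.3333$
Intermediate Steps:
$\frac{6 \left(2 + 12\right)}{276 - 285} = \frac{6 \cdot 14}{-9} = 84 \left(- \frac{1}{9}\right) = - \frac{28}{3}$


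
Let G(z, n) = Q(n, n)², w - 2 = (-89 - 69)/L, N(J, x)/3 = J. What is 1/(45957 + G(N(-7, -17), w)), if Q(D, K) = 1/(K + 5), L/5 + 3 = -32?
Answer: 1912689/87901478998 ≈ 2.1759e-5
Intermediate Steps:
N(J, x) = 3*J
L = -175 (L = -15 + 5*(-32) = -15 - 160 = -175)
Q(D, K) = 1/(5 + K)
w = 508/175 (w = 2 + (-89 - 69)/(-175) = 2 - 158*(-1/175) = 2 + 158/175 = 508/175 ≈ 2.9029)
G(z, n) = (5 + n)⁻² (G(z, n) = (1/(5 + n))² = (5 + n)⁻²)
1/(45957 + G(N(-7, -17), w)) = 1/(45957 + (5 + 508/175)⁻²) = 1/(45957 + (1383/175)⁻²) = 1/(45957 + 30625/1912689) = 1/(87901478998/1912689) = 1912689/87901478998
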